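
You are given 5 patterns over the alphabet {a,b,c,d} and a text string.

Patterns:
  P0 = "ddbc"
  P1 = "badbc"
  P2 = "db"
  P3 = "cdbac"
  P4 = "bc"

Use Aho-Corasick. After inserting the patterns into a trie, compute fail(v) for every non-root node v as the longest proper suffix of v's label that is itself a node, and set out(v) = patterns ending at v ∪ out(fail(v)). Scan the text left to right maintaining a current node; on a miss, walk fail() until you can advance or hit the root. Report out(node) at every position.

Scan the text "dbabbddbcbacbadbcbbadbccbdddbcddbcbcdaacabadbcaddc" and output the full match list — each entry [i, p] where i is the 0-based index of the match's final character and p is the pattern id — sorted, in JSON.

Build:
Trie (insert patterns):
  n0 'ε': b→5 c→11 d→1
  n1 'd': b→10 d→2
  n2 'dd': b→3
  n3 'ddb': c→4
  n4 'ddbc': ·  ←P0
  n5 'b': a→6 c→16
  n6 'ba': d→7
  n7 'bad': b→8
  n8 'badb': c→9
  n9 'badbc': ·  ←P1
  n10 'db': ·  ←P2
  n11 'c': d→12
  n12 'cd': b→13
  n13 'cdb': a→14
  n14 'cdba': c→15
  n15 'cdbac': ·  ←P3
  n16 'bc': ·  ←P4

Failure links (BFS by depth):
  fail(1) 'd': from fail(0)=0 chase 'd': 0 ⇒ 0;  out=∅∪out(0)=∅
  fail(5) 'b': from fail(0)=0 chase 'b': 0 ⇒ 0;  out=∅∪out(0)=∅
  fail(11) 'c': from fail(0)=0 chase 'c': 0 ⇒ 0;  out=∅∪out(0)=∅
  fail(2) 'dd': from fail(1)=0 chase 'd': 0 ⇒ 1;  out=∅∪out(1)=∅
  fail(6) 'ba': from fail(5)=0 chase 'a': 0 ⇒ 0;  out=∅∪out(0)=∅
  fail(10) 'db': from fail(1)=0 chase 'b': 0 ⇒ 5;  out={2}∪out(5)={2}
  fail(12) 'cd': from fail(11)=0 chase 'd': 0 ⇒ 1;  out=∅∪out(1)=∅
  fail(16) 'bc': from fail(5)=0 chase 'c': 0 ⇒ 11;  out={4}∪out(11)={4}
  fail(3) 'ddb': from fail(2)=1 chase 'b': 1 ⇒ 10;  out=∅∪out(10)={2}
  fail(7) 'bad': from fail(6)=0 chase 'd': 0 ⇒ 1;  out=∅∪out(1)=∅
  fail(13) 'cdb': from fail(12)=1 chase 'b': 1 ⇒ 10;  out=∅∪out(10)={2}
  fail(4) 'ddbc': from fail(3)=10 chase 'c': 10→5 ⇒ 16;  out={0}∪out(16)={0,4}
  fail(8) 'badb': from fail(7)=1 chase 'b': 1 ⇒ 10;  out=∅∪out(10)={2}
  fail(14) 'cdba': from fail(13)=10 chase 'a': 10→5 ⇒ 6;  out=∅∪out(6)=∅
  fail(9) 'badbc': from fail(8)=10 chase 'c': 10→5 ⇒ 16;  out={1}∪out(16)={1,4}
  fail(15) 'cdbac': from fail(14)=6 chase 'c': 6→0 ⇒ 11;  out={3}∪out(11)={3}

Run:
i=0 'd': node 0→1
i=1 'b': node 1→10  → match P2@[0:1]
i=2 'a': node 10→6 (fail-walked)
i=3 'b': node 6→5 (fail-walked)
i=4 'b': node 5→5 (fail-walked)
i=5 'd': node 5→1 (fail-walked)
i=6 'd': node 1→2
i=7 'b': node 2→3  → match P2@[6:7]
i=8 'c': node 3→4  → match P0@[5:8],P4@[7:8]
i=9 'b': node 4→5 (fail-walked)
i=10 'a': node 5→6
i=11 'c': node 6→11 (fail-walked)
i=12 'b': node 11→5 (fail-walked)
i=13 'a': node 5→6
i=14 'd': node 6→7
i=15 'b': node 7→8  → match P2@[14:15]
i=16 'c': node 8→9  → match P1@[12:16],P4@[15:16]
i=17 'b': node 9→5 (fail-walked)
i=18 'b': node 5→5 (fail-walked)
i=19 'a': node 5→6
i=20 'd': node 6→7
i=21 'b': node 7→8  → match P2@[20:21]
i=22 'c': node 8→9  → match P1@[18:22],P4@[21:22]
i=23 'c': node 9→11 (fail-walked)
i=24 'b': node 11→5 (fail-walked)
i=25 'd': node 5→1 (fail-walked)
i=26 'd': node 1→2
i=27 'd': node 2→2 (fail-walked)
i=28 'b': node 2→3  → match P2@[27:28]
i=29 'c': node 3→4  → match P0@[26:29],P4@[28:29]
i=30 'd': node 4→12 (fail-walked)
i=31 'd': node 12→2 (fail-walked)
i=32 'b': node 2→3  → match P2@[31:32]
i=33 'c': node 3→4  → match P0@[30:33],P4@[32:33]
i=34 'b': node 4→5 (fail-walked)
i=35 'c': node 5→16  → match P4@[34:35]
i=36 'd': node 16→12 (fail-walked)
i=37 'a': node 12→0 (fail-walked)
i=38 'a': node 0→0
i=39 'c': node 0→11
i=40 'a': node 11→0 (fail-walked)
i=41 'b': node 0→5
i=42 'a': node 5→6
i=43 'd': node 6→7
i=44 'b': node 7→8  → match P2@[43:44]
i=45 'c': node 8→9  → match P1@[41:45],P4@[44:45]
i=46 'a': node 9→0 (fail-walked)
i=47 'd': node 0→1
i=48 'd': node 1→2
i=49 'c': node 2→11 (fail-walked)

Matches: [[1,2],[7,2],[8,0],[8,4],[15,2],[16,1],[16,4],[21,2],[22,1],[22,4],[28,2],[29,0],[29,4],[32,2],[33,0],[33,4],[35,4],[44,2],[45,1],[45,4]]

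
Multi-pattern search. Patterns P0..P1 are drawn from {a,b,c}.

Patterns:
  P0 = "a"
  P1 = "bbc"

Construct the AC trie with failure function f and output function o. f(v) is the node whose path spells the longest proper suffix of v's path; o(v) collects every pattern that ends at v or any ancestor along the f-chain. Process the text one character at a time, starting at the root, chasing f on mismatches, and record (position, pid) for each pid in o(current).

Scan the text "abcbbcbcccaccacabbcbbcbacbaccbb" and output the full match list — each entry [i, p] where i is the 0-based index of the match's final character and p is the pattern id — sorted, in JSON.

Build:
Trie (insert patterns):
  0='ε' goto a→1 b→2
  1='a' goto ·  ←P0
  2='b' goto b→3
  3='bb' goto c→4
  4='bbc' goto ·  ←P1

BFS fail/out derivation:
  fail(1) 'a': from fail(0)=0 chase 'a': 0 ⇒ 0;  out={0}∪out(0)={0}
  fail(2) 'b': from fail(0)=0 chase 'b': 0 ⇒ 0;  out=∅∪out(0)=∅
  fail(3) 'bb': from fail(2)=0 chase 'b': 0 ⇒ 2;  out=∅∪out(2)=∅
  fail(4) 'bbc': from fail(3)=2 chase 'c': 2→0 ⇒ 0;  out={1}∪out(0)={1}

Text stream:
i=0 'a': node 0→1  → match P0@[0:0]
i=1 'b': node 1→2 (via fail)
i=2 'c': node 2→0 (via fail)
i=3 'b': node 0→2
i=4 'b': node 2→3
i=5 'c': node 3→4  → match P1@[3:5]
i=6 'b': node 4→2 (via fail)
i=7 'c': node 2→0 (via fail)
i=8 'c': node 0→0
i=9 'c': node 0→0
i=10 'a': node 0→1  → match P0@[10:10]
i=11 'c': node 1→0 (via fail)
i=12 'c': node 0→0
i=13 'a': node 0→1  → match P0@[13:13]
i=14 'c': node 1→0 (via fail)
i=15 'a': node 0→1  → match P0@[15:15]
i=16 'b': node 1→2 (via fail)
i=17 'b': node 2→3
i=18 'c': node 3→4  → match P1@[16:18]
i=19 'b': node 4→2 (via fail)
i=20 'b': node 2→3
i=21 'c': node 3→4  → match P1@[19:21]
i=22 'b': node 4→2 (via fail)
i=23 'a': node 2→1 (via fail)  → match P0@[23:23]
i=24 'c': node 1→0 (via fail)
i=25 'b': node 0→2
i=26 'a': node 2→1 (via fail)  → match P0@[26:26]
i=27 'c': node 1→0 (via fail)
i=28 'c': node 0→0
i=29 'b': node 0→2
i=30 'b': node 2→3

Result: [[0,0],[5,1],[10,0],[13,0],[15,0],[18,1],[21,1],[23,0],[26,0]]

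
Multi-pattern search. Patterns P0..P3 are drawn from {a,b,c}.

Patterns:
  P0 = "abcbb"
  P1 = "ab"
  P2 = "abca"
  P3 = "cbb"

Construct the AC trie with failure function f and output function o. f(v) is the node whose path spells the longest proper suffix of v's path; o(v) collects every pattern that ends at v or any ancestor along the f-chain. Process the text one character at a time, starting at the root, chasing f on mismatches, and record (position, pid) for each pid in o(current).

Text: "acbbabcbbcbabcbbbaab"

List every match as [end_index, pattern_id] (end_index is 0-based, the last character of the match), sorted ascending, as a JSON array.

Construct AC machine:
Trie nodes:
  0='ε' goto a→1 c→7
  1='a' goto b→2
  2='ab' goto c→3  ←P1
  3='abc' goto a→6 b→4
  4='abcb' goto b→5
  5='abcbb' goto ·  ←P0
  6='abca' goto ·  ←P2
  7='c' goto b→8
  8='cb' goto b→9
  9='cbb' goto ·  ←P3

Failure links (BFS by depth):
  fail(1) 'a': from fail(0)=0 chase 'a': 0 ⇒ 0;  out=∅∪out(0)=∅
  fail(7) 'c': from fail(0)=0 chase 'c': 0 ⇒ 0;  out=∅∪out(0)=∅
  fail(2) 'ab': from fail(1)=0 chase 'b': 0 ⇒ 0;  out={1}∪out(0)={1}
  fail(8) 'cb': from fail(7)=0 chase 'b': 0 ⇒ 0;  out=∅∪out(0)=∅
  fail(3) 'abc': from fail(2)=0 chase 'c': 0 ⇒ 7;  out=∅∪out(7)=∅
  fail(9) 'cbb': from fail(8)=0 chase 'b': 0 ⇒ 0;  out={3}∪out(0)={3}
  fail(4) 'abcb': from fail(3)=7 chase 'b': 7 ⇒ 8;  out=∅∪out(8)=∅
  fail(6) 'abca': from fail(3)=7 chase 'a': 7→0 ⇒ 1;  out={2}∪out(1)={2}
  fail(5) 'abcbb': from fail(4)=8 chase 'b': 8 ⇒ 9;  out={0}∪out(9)={0,3}

Text stream:
pos 0 'a': at 1
pos 1 'c': at 7 (via fail)
pos 2 'b': at 8
pos 3 'b': at 9  → match P3@[1:3]
pos 4 'a': at 1 (via fail)
pos 5 'b': at 2  → match P1@[4:5]
pos 6 'c': at 3
pos 7 'b': at 4
pos 8 'b': at 5  → match P0@[4:8],P3@[6:8]
pos 9 'c': at 7 (via fail)
pos 10 'b': at 8
pos 11 'a': at 1 (via fail)
pos 12 'b': at 2  → match P1@[11:12]
pos 13 'c': at 3
pos 14 'b': at 4
pos 15 'b': at 5  → match P0@[11:15],P3@[13:15]
pos 16 'b': at 0 (via fail)
pos 17 'a': at 1
pos 18 'a': at 1 (via fail)
pos 19 'b': at 2  → match P1@[18:19]

Matches: [[3,3],[5,1],[8,0],[8,3],[12,1],[15,0],[15,3],[19,1]]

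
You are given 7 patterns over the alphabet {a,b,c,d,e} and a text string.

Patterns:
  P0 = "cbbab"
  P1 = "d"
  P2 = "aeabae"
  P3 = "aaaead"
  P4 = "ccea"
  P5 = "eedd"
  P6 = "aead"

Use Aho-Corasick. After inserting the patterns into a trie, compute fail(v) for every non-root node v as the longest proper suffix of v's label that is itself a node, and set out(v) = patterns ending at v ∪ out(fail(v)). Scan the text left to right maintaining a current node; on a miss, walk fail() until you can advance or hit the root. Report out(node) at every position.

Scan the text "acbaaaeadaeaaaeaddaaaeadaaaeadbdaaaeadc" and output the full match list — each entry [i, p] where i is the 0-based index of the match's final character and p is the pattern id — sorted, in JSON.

Construct AC machine:
Trie (insert patterns):
  0='ε' goto a→7 c→1 d→6 e→21
  1='c' goto b→2 c→18
  2='cb' goto b→3
  3='cbb' goto a→4
  4='cbba' goto b→5
  5='cbbab' goto ·  [P0 ends]
  6='d' goto ·  [P1 ends]
  7='a' goto a→13 e→8
  8='ae' goto a→9
  9='aea' goto b→10 d→25
  10='aeab' goto a→11
  11='aeaba' goto e→12
  12='aeabae' goto ·  [P2 ends]
  13='aa' goto a→14
  14='aaa' goto e→15
  15='aaae' goto a→16
  16='aaaea' goto d→17
  17='aaaead' goto ·  [P3 ends]
  18='cc' goto e→19
  19='cce' goto a→20
  20='ccea' goto ·  [P4 ends]
  21='e' goto e→22
  22='ee' goto d→23
  23='eed' goto d→24
  24='eedd' goto ·  [P5 ends]
  25='aead' goto ·  [P6 ends]

Failure links (BFS by depth):
  n1('c'): parent n0 fail=0; on 'c' 0 → fail=0;  out ∅∪∅=∅
  n6('d'): parent n0 fail=0; on 'd' 0 → fail=0;  out {1}∪∅={1}
  n7('a'): parent n0 fail=0; on 'a' 0 → fail=0;  out ∅∪∅=∅
  n21('e'): parent n0 fail=0; on 'e' 0 → fail=0;  out ∅∪∅=∅
  n2('cb'): parent n1 fail=0; on 'b' 0 → fail=0;  out ∅∪∅=∅
  n8('ae'): parent n7 fail=0; on 'e' 0 → fail=21;  out ∅∪∅=∅
  n13('aa'): parent n7 fail=0; on 'a' 0 → fail=7;  out ∅∪∅=∅
  n18('cc'): parent n1 fail=0; on 'c' 0 → fail=1;  out ∅∪∅=∅
  n22('ee'): parent n21 fail=0; on 'e' 0 → fail=21;  out ∅∪∅=∅
  n3('cbb'): parent n2 fail=0; on 'b' 0 → fail=0;  out ∅∪∅=∅
  n9('aea'): parent n8 fail=21; on 'a' 21→0 → fail=7;  out ∅∪∅=∅
  n14('aaa'): parent n13 fail=7; on 'a' 7 → fail=13;  out ∅∪∅=∅
  n19('cce'): parent n18 fail=1; on 'e' 1→0 → fail=21;  out ∅∪∅=∅
  n23('eed'): parent n22 fail=21; on 'd' 21→0 → fail=6;  out ∅∪{1}={1}
  n4('cbba'): parent n3 fail=0; on 'a' 0 → fail=7;  out ∅∪∅=∅
  n10('aeab'): parent n9 fail=7; on 'b' 7→0 → fail=0;  out ∅∪∅=∅
  n15('aaae'): parent n14 fail=13; on 'e' 13→7 → fail=8;  out ∅∪∅=∅
  n20('ccea'): parent n19 fail=21; on 'a' 21→0 → fail=7;  out {4}∪∅={4}
  n24('eedd'): parent n23 fail=6; on 'd' 6→0 → fail=6;  out {5}∪{1}={1,5}
  n25('aead'): parent n9 fail=7; on 'd' 7→0 → fail=6;  out {6}∪{1}={1,6}
  n5('cbbab'): parent n4 fail=7; on 'b' 7→0 → fail=0;  out {0}∪∅={0}
  n11('aeaba'): parent n10 fail=0; on 'a' 0 → fail=7;  out ∅∪∅=∅
  n16('aaaea'): parent n15 fail=8; on 'a' 8 → fail=9;  out ∅∪∅=∅
  n12('aeabae'): parent n11 fail=7; on 'e' 7 → fail=8;  out {2}∪∅={2}
  n17('aaaead'): parent n16 fail=9; on 'd' 9 → fail=25;  out {3}∪{1,6}={1,3,6}

Text stream:
[0] read 'a'  n0⇒n7
[1] read 'c'  n7⇒n1 ·f
[2] read 'b'  n1⇒n2
[3] read 'a'  n2⇒n7 ·f
[4] read 'a'  n7⇒n13
[5] read 'a'  n13⇒n14
[6] read 'e'  n14⇒n15
[7] read 'a'  n15⇒n16
[8] read 'd'  n16⇒n17  → match P1@[8:8],P3@[3:8],P6@[5:8]
[9] read 'a'  n17⇒n7 ·f
[10] read 'e'  n7⇒n8
[11] read 'a'  n8⇒n9
[12] read 'a'  n9⇒n13 ·f
[13] read 'a'  n13⇒n14
[14] read 'e'  n14⇒n15
[15] read 'a'  n15⇒n16
[16] read 'd'  n16⇒n17  → match P1@[16:16],P3@[11:16],P6@[13:16]
[17] read 'd'  n17⇒n6 ·f  → match P1@[17:17]
[18] read 'a'  n6⇒n7 ·f
[19] read 'a'  n7⇒n13
[20] read 'a'  n13⇒n14
[21] read 'e'  n14⇒n15
[22] read 'a'  n15⇒n16
[23] read 'd'  n16⇒n17  → match P1@[23:23],P3@[18:23],P6@[20:23]
[24] read 'a'  n17⇒n7 ·f
[25] read 'a'  n7⇒n13
[26] read 'a'  n13⇒n14
[27] read 'e'  n14⇒n15
[28] read 'a'  n15⇒n16
[29] read 'd'  n16⇒n17  → match P1@[29:29],P3@[24:29],P6@[26:29]
[30] read 'b'  n17⇒n0 ·f
[31] read 'd'  n0⇒n6  → match P1@[31:31]
[32] read 'a'  n6⇒n7 ·f
[33] read 'a'  n7⇒n13
[34] read 'a'  n13⇒n14
[35] read 'e'  n14⇒n15
[36] read 'a'  n15⇒n16
[37] read 'd'  n16⇒n17  → match P1@[37:37],P3@[32:37],P6@[34:37]
[38] read 'c'  n17⇒n1 ·f

Matches: [[8,1],[8,3],[8,6],[16,1],[16,3],[16,6],[17,1],[23,1],[23,3],[23,6],[29,1],[29,3],[29,6],[31,1],[37,1],[37,3],[37,6]]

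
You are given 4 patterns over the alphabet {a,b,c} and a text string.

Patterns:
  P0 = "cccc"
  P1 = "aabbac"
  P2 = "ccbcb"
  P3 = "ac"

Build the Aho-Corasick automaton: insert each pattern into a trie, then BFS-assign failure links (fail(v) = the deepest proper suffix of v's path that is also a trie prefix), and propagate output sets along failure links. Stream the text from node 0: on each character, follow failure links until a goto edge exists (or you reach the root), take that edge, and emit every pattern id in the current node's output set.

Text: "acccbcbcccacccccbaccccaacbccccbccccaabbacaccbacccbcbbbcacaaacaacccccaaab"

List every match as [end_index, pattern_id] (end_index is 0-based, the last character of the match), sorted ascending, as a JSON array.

Build automaton:
Trie (insert patterns):
  n0 'ε': a→5 c→1
  n1 'c': c→2
  n2 'cc': b→11 c→3
  n3 'ccc': c→4
  n4 'cccc': ·  [P0 ends]
  n5 'a': a→6 c→14
  n6 'aa': b→7
  n7 'aab': b→8
  n8 'aabb': a→9
  n9 'aabba': c→10
  n10 'aabbac': ·  [P1 ends]
  n11 'ccb': c→12
  n12 'ccbc': b→13
  n13 'ccbcb': ·  [P2 ends]
  n14 'ac': ·  [P3 ends]

BFS fail/out derivation:
  n1('c'): parent n0 fail=0; on 'c' 0 → fail=0;  out ∅∪∅=∅
  n5('a'): parent n0 fail=0; on 'a' 0 → fail=0;  out ∅∪∅=∅
  n2('cc'): parent n1 fail=0; on 'c' 0 → fail=1;  out ∅∪∅=∅
  n6('aa'): parent n5 fail=0; on 'a' 0 → fail=5;  out ∅∪∅=∅
  n14('ac'): parent n5 fail=0; on 'c' 0 → fail=1;  out {3}∪∅={3}
  n3('ccc'): parent n2 fail=1; on 'c' 1 → fail=2;  out ∅∪∅=∅
  n7('aab'): parent n6 fail=5; on 'b' 5→0 → fail=0;  out ∅∪∅=∅
  n11('ccb'): parent n2 fail=1; on 'b' 1→0 → fail=0;  out ∅∪∅=∅
  n4('cccc'): parent n3 fail=2; on 'c' 2 → fail=3;  out {0}∪∅={0}
  n8('aabb'): parent n7 fail=0; on 'b' 0 → fail=0;  out ∅∪∅=∅
  n12('ccbc'): parent n11 fail=0; on 'c' 0 → fail=1;  out ∅∪∅=∅
  n9('aabba'): parent n8 fail=0; on 'a' 0 → fail=5;  out ∅∪∅=∅
  n13('ccbcb'): parent n12 fail=1; on 'b' 1→0 → fail=0;  out {2}∪∅={2}
  n10('aabbac'): parent n9 fail=5; on 'c' 5 → fail=14;  out {1}∪{3}={1,3}

Text stream:
pos 0 'a': at 5
pos 1 'c': at 14  → match P3@[0:1]
pos 2 'c': at 2 ·f
pos 3 'c': at 3
pos 4 'b': at 11 ·f
pos 5 'c': at 12
pos 6 'b': at 13  → match P2@[2:6]
pos 7 'c': at 1 ·f
pos 8 'c': at 2
pos 9 'c': at 3
pos 10 'a': at 5 ·f
pos 11 'c': at 14  → match P3@[10:11]
pos 12 'c': at 2 ·f
pos 13 'c': at 3
pos 14 'c': at 4  → match P0@[11:14]
pos 15 'c': at 4 ·f  → match P0@[12:15]
pos 16 'b': at 11 ·f
pos 17 'a': at 5 ·f
pos 18 'c': at 14  → match P3@[17:18]
pos 19 'c': at 2 ·f
pos 20 'c': at 3
pos 21 'c': at 4  → match P0@[18:21]
pos 22 'a': at 5 ·f
pos 23 'a': at 6
pos 24 'c': at 14 ·f  → match P3@[23:24]
pos 25 'b': at 0 ·f
pos 26 'c': at 1
pos 27 'c': at 2
pos 28 'c': at 3
pos 29 'c': at 4  → match P0@[26:29]
pos 30 'b': at 11 ·f
pos 31 'c': at 12
pos 32 'c': at 2 ·f
pos 33 'c': at 3
pos 34 'c': at 4  → match P0@[31:34]
pos 35 'a': at 5 ·f
pos 36 'a': at 6
pos 37 'b': at 7
pos 38 'b': at 8
pos 39 'a': at 9
pos 40 'c': at 10  → match P1@[35:40],P3@[39:40]
pos 41 'a': at 5 ·f
pos 42 'c': at 14  → match P3@[41:42]
pos 43 'c': at 2 ·f
pos 44 'b': at 11
pos 45 'a': at 5 ·f
pos 46 'c': at 14  → match P3@[45:46]
pos 47 'c': at 2 ·f
pos 48 'c': at 3
pos 49 'b': at 11 ·f
pos 50 'c': at 12
pos 51 'b': at 13  → match P2@[47:51]
pos 52 'b': at 0 ·f
pos 53 'b': at 0
pos 54 'c': at 1
pos 55 'a': at 5 ·f
pos 56 'c': at 14  → match P3@[55:56]
pos 57 'a': at 5 ·f
pos 58 'a': at 6
pos 59 'a': at 6 ·f
pos 60 'c': at 14 ·f  → match P3@[59:60]
pos 61 'a': at 5 ·f
pos 62 'a': at 6
pos 63 'c': at 14 ·f  → match P3@[62:63]
pos 64 'c': at 2 ·f
pos 65 'c': at 3
pos 66 'c': at 4  → match P0@[63:66]
pos 67 'c': at 4 ·f  → match P0@[64:67]
pos 68 'a': at 5 ·f
pos 69 'a': at 6
pos 70 'a': at 6 ·f
pos 71 'b': at 7

Matches: [[1,3],[6,2],[11,3],[14,0],[15,0],[18,3],[21,0],[24,3],[29,0],[34,0],[40,1],[40,3],[42,3],[46,3],[51,2],[56,3],[60,3],[63,3],[66,0],[67,0]]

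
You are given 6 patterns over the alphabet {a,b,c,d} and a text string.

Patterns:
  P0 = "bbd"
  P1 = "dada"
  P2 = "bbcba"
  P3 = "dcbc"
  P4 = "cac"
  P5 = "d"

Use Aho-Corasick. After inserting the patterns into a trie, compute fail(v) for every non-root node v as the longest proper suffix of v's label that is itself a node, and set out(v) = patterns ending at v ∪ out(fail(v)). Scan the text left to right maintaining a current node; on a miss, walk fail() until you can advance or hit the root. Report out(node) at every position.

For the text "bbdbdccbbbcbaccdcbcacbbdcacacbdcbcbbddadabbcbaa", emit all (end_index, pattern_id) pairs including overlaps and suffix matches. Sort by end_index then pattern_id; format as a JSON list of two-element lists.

Construct AC machine:
Trie (insert patterns):
  n0 'ε': b→1 c→14 d→4
  n1 'b': b→2
  n2 'bb': c→8 d→3
  n3 'bbd': ·  [P0 ends]
  n4 'd': a→5 c→11  [P5 ends]
  n5 'da': d→6
  n6 'dad': a→7
  n7 'dada': ·  [P1 ends]
  n8 'bbc': b→9
  n9 'bbcb': a→10
  n10 'bbcba': ·  [P2 ends]
  n11 'dc': b→12
  n12 'dcb': c→13
  n13 'dcbc': ·  [P3 ends]
  n14 'c': a→15
  n15 'ca': c→16
  n16 'cac': ·  [P4 ends]

BFS fail/out derivation:
  fail(1) 'b': from fail(0)=0 chase 'b': 0 ⇒ 0;  out=∅∪out(0)=∅
  fail(4) 'd': from fail(0)=0 chase 'd': 0 ⇒ 0;  out={5}∪out(0)={5}
  fail(14) 'c': from fail(0)=0 chase 'c': 0 ⇒ 0;  out=∅∪out(0)=∅
  fail(2) 'bb': from fail(1)=0 chase 'b': 0 ⇒ 1;  out=∅∪out(1)=∅
  fail(5) 'da': from fail(4)=0 chase 'a': 0 ⇒ 0;  out=∅∪out(0)=∅
  fail(11) 'dc': from fail(4)=0 chase 'c': 0 ⇒ 14;  out=∅∪out(14)=∅
  fail(15) 'ca': from fail(14)=0 chase 'a': 0 ⇒ 0;  out=∅∪out(0)=∅
  fail(3) 'bbd': from fail(2)=1 chase 'd': 1→0 ⇒ 4;  out={0}∪out(4)={0,5}
  fail(6) 'dad': from fail(5)=0 chase 'd': 0 ⇒ 4;  out=∅∪out(4)={5}
  fail(8) 'bbc': from fail(2)=1 chase 'c': 1→0 ⇒ 14;  out=∅∪out(14)=∅
  fail(12) 'dcb': from fail(11)=14 chase 'b': 14→0 ⇒ 1;  out=∅∪out(1)=∅
  fail(16) 'cac': from fail(15)=0 chase 'c': 0 ⇒ 14;  out={4}∪out(14)={4}
  fail(7) 'dada': from fail(6)=4 chase 'a': 4 ⇒ 5;  out={1}∪out(5)={1}
  fail(9) 'bbcb': from fail(8)=14 chase 'b': 14→0 ⇒ 1;  out=∅∪out(1)=∅
  fail(13) 'dcbc': from fail(12)=1 chase 'c': 1→0 ⇒ 14;  out={3}∪out(14)={3}
  fail(10) 'bbcba': from fail(9)=1 chase 'a': 1→0 ⇒ 0;  out={2}∪out(0)={2}

Run:
[0] read 'b'  n0⇒n1
[1] read 'b'  n1⇒n2
[2] read 'd'  n2⇒n3  emit P0@[0:2],P5@[2:2]
[3] read 'b'  n3⇒n1 (via fail)
[4] read 'd'  n1⇒n4 (via fail)  emit P5@[4:4]
[5] read 'c'  n4⇒n11
[6] read 'c'  n11⇒n14 (via fail)
[7] read 'b'  n14⇒n1 (via fail)
[8] read 'b'  n1⇒n2
[9] read 'b'  n2⇒n2 (via fail)
[10] read 'c'  n2⇒n8
[11] read 'b'  n8⇒n9
[12] read 'a'  n9⇒n10  emit P2@[8:12]
[13] read 'c'  n10⇒n14 (via fail)
[14] read 'c'  n14⇒n14 (via fail)
[15] read 'd'  n14⇒n4 (via fail)  emit P5@[15:15]
[16] read 'c'  n4⇒n11
[17] read 'b'  n11⇒n12
[18] read 'c'  n12⇒n13  emit P3@[15:18]
[19] read 'a'  n13⇒n15 (via fail)
[20] read 'c'  n15⇒n16  emit P4@[18:20]
[21] read 'b'  n16⇒n1 (via fail)
[22] read 'b'  n1⇒n2
[23] read 'd'  n2⇒n3  emit P0@[21:23],P5@[23:23]
[24] read 'c'  n3⇒n11 (via fail)
[25] read 'a'  n11⇒n15 (via fail)
[26] read 'c'  n15⇒n16  emit P4@[24:26]
[27] read 'a'  n16⇒n15 (via fail)
[28] read 'c'  n15⇒n16  emit P4@[26:28]
[29] read 'b'  n16⇒n1 (via fail)
[30] read 'd'  n1⇒n4 (via fail)  emit P5@[30:30]
[31] read 'c'  n4⇒n11
[32] read 'b'  n11⇒n12
[33] read 'c'  n12⇒n13  emit P3@[30:33]
[34] read 'b'  n13⇒n1 (via fail)
[35] read 'b'  n1⇒n2
[36] read 'd'  n2⇒n3  emit P0@[34:36],P5@[36:36]
[37] read 'd'  n3⇒n4 (via fail)  emit P5@[37:37]
[38] read 'a'  n4⇒n5
[39] read 'd'  n5⇒n6  emit P5@[39:39]
[40] read 'a'  n6⇒n7  emit P1@[37:40]
[41] read 'b'  n7⇒n1 (via fail)
[42] read 'b'  n1⇒n2
[43] read 'c'  n2⇒n8
[44] read 'b'  n8⇒n9
[45] read 'a'  n9⇒n10  emit P2@[41:45]
[46] read 'a'  n10⇒n0 (via fail)

Result: [[2,0],[2,5],[4,5],[12,2],[15,5],[18,3],[20,4],[23,0],[23,5],[26,4],[28,4],[30,5],[33,3],[36,0],[36,5],[37,5],[39,5],[40,1],[45,2]]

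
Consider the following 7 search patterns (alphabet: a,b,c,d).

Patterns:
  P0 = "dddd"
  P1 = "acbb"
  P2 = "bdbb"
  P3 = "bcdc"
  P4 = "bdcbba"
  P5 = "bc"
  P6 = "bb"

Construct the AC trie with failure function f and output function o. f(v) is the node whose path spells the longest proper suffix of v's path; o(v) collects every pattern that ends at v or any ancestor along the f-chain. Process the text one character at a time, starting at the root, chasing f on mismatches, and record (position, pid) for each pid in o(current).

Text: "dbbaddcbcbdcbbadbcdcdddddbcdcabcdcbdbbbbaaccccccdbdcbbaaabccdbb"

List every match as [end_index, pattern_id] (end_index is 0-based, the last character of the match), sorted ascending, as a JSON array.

Build automaton:
Trie (insert patterns):
  n0 'ε': a→5 b→9 d→1
  n1 'd': d→2
  n2 'dd': d→3
  n3 'ddd': d→4
  n4 'dddd': ·  ←P0
  n5 'a': c→6
  n6 'ac': b→7
  n7 'acb': b→8
  n8 'acbb': ·  ←P1
  n9 'b': b→20 c→13 d→10
  n10 'bd': b→11 c→16
  n11 'bdb': b→12
  n12 'bdbb': ·  ←P2
  n13 'bc': d→14  ←P5
  n14 'bcd': c→15
  n15 'bcdc': ·  ←P3
  n16 'bdc': b→17
  n17 'bdcb': b→18
  n18 'bdcbb': a→19
  n19 'bdcbba': ·  ←P4
  n20 'bb': ·  ←P6

Failure links (BFS by depth):
  n1('d'): parent n0 fail=0; on 'd' 0 → fail=0;  out ∅∪∅=∅
  n5('a'): parent n0 fail=0; on 'a' 0 → fail=0;  out ∅∪∅=∅
  n9('b'): parent n0 fail=0; on 'b' 0 → fail=0;  out ∅∪∅=∅
  n2('dd'): parent n1 fail=0; on 'd' 0 → fail=1;  out ∅∪∅=∅
  n6('ac'): parent n5 fail=0; on 'c' 0 → fail=0;  out ∅∪∅=∅
  n10('bd'): parent n9 fail=0; on 'd' 0 → fail=1;  out ∅∪∅=∅
  n13('bc'): parent n9 fail=0; on 'c' 0 → fail=0;  out {5}∪∅={5}
  n20('bb'): parent n9 fail=0; on 'b' 0 → fail=9;  out {6}∪∅={6}
  n3('ddd'): parent n2 fail=1; on 'd' 1 → fail=2;  out ∅∪∅=∅
  n7('acb'): parent n6 fail=0; on 'b' 0 → fail=9;  out ∅∪∅=∅
  n11('bdb'): parent n10 fail=1; on 'b' 1→0 → fail=9;  out ∅∪∅=∅
  n14('bcd'): parent n13 fail=0; on 'd' 0 → fail=1;  out ∅∪∅=∅
  n16('bdc'): parent n10 fail=1; on 'c' 1→0 → fail=0;  out ∅∪∅=∅
  n4('dddd'): parent n3 fail=2; on 'd' 2 → fail=3;  out {0}∪∅={0}
  n8('acbb'): parent n7 fail=9; on 'b' 9 → fail=20;  out {1}∪{6}={1,6}
  n12('bdbb'): parent n11 fail=9; on 'b' 9 → fail=20;  out {2}∪{6}={2,6}
  n15('bcdc'): parent n14 fail=1; on 'c' 1→0 → fail=0;  out {3}∪∅={3}
  n17('bdcb'): parent n16 fail=0; on 'b' 0 → fail=9;  out ∅∪∅=∅
  n18('bdcbb'): parent n17 fail=9; on 'b' 9 → fail=20;  out ∅∪{6}={6}
  n19('bdcbba'): parent n18 fail=20; on 'a' 20→9→0 → fail=5;  out {4}∪∅={4}

Run:
i=0 'd': node 0→1
i=1 'b': node 1→9 (fail-walked)
i=2 'b': node 9→20  ** P6@[1:2]
i=3 'a': node 20→5 (fail-walked)
i=4 'd': node 5→1 (fail-walked)
i=5 'd': node 1→2
i=6 'c': node 2→0 (fail-walked)
i=7 'b': node 0→9
i=8 'c': node 9→13  ** P5@[7:8]
i=9 'b': node 13→9 (fail-walked)
i=10 'd': node 9→10
i=11 'c': node 10→16
i=12 'b': node 16→17
i=13 'b': node 17→18  ** P6@[12:13]
i=14 'a': node 18→19  ** P4@[9:14]
i=15 'd': node 19→1 (fail-walked)
i=16 'b': node 1→9 (fail-walked)
i=17 'c': node 9→13  ** P5@[16:17]
i=18 'd': node 13→14
i=19 'c': node 14→15  ** P3@[16:19]
i=20 'd': node 15→1 (fail-walked)
i=21 'd': node 1→2
i=22 'd': node 2→3
i=23 'd': node 3→4  ** P0@[20:23]
i=24 'd': node 4→4 (fail-walked)  ** P0@[21:24]
i=25 'b': node 4→9 (fail-walked)
i=26 'c': node 9→13  ** P5@[25:26]
i=27 'd': node 13→14
i=28 'c': node 14→15  ** P3@[25:28]
i=29 'a': node 15→5 (fail-walked)
i=30 'b': node 5→9 (fail-walked)
i=31 'c': node 9→13  ** P5@[30:31]
i=32 'd': node 13→14
i=33 'c': node 14→15  ** P3@[30:33]
i=34 'b': node 15→9 (fail-walked)
i=35 'd': node 9→10
i=36 'b': node 10→11
i=37 'b': node 11→12  ** P2@[34:37],P6@[36:37]
i=38 'b': node 12→20 (fail-walked)  ** P6@[37:38]
i=39 'b': node 20→20 (fail-walked)  ** P6@[38:39]
i=40 'a': node 20→5 (fail-walked)
i=41 'a': node 5→5 (fail-walked)
i=42 'c': node 5→6
i=43 'c': node 6→0 (fail-walked)
i=44 'c': node 0→0
i=45 'c': node 0→0
i=46 'c': node 0→0
i=47 'c': node 0→0
i=48 'd': node 0→1
i=49 'b': node 1→9 (fail-walked)
i=50 'd': node 9→10
i=51 'c': node 10→16
i=52 'b': node 16→17
i=53 'b': node 17→18  ** P6@[52:53]
i=54 'a': node 18→19  ** P4@[49:54]
i=55 'a': node 19→5 (fail-walked)
i=56 'a': node 5→5 (fail-walked)
i=57 'b': node 5→9 (fail-walked)
i=58 'c': node 9→13  ** P5@[57:58]
i=59 'c': node 13→0 (fail-walked)
i=60 'd': node 0→1
i=61 'b': node 1→9 (fail-walked)
i=62 'b': node 9→20  ** P6@[61:62]

All matches (sorted): [[2,6],[8,5],[13,6],[14,4],[17,5],[19,3],[23,0],[24,0],[26,5],[28,3],[31,5],[33,3],[37,2],[37,6],[38,6],[39,6],[53,6],[54,4],[58,5],[62,6]]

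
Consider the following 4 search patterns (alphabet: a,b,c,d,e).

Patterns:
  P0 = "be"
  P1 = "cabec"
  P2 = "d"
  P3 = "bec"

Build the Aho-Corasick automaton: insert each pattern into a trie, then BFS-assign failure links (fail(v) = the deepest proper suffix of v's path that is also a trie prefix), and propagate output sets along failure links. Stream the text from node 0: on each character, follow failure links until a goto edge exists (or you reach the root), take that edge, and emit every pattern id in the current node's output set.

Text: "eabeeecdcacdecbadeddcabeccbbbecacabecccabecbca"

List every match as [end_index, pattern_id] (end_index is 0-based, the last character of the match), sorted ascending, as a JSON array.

Build automaton:
Trie nodes:
  0='ε' goto b→1 c→3 d→8
  1='b' goto e→2
  2='be' goto c→9  [P0 ends]
  3='c' goto a→4
  4='ca' goto b→5
  5='cab' goto e→6
  6='cabe' goto c→7
  7='cabec' goto ·  [P1 ends]
  8='d' goto ·  [P2 ends]
  9='bec' goto ·  [P3 ends]

BFS fail/out derivation:
  fail(1) 'b': from fail(0)=0 chase 'b': 0 ⇒ 0;  out=∅∪out(0)=∅
  fail(3) 'c': from fail(0)=0 chase 'c': 0 ⇒ 0;  out=∅∪out(0)=∅
  fail(8) 'd': from fail(0)=0 chase 'd': 0 ⇒ 0;  out={2}∪out(0)={2}
  fail(2) 'be': from fail(1)=0 chase 'e': 0 ⇒ 0;  out={0}∪out(0)={0}
  fail(4) 'ca': from fail(3)=0 chase 'a': 0 ⇒ 0;  out=∅∪out(0)=∅
  fail(5) 'cab': from fail(4)=0 chase 'b': 0 ⇒ 1;  out=∅∪out(1)=∅
  fail(9) 'bec': from fail(2)=0 chase 'c': 0 ⇒ 3;  out={3}∪out(3)={3}
  fail(6) 'cabe': from fail(5)=1 chase 'e': 1 ⇒ 2;  out=∅∪out(2)={0}
  fail(7) 'cabec': from fail(6)=2 chase 'c': 2 ⇒ 9;  out={1}∪out(9)={1,3}

Text stream:
[0] read 'e'  n0⇒n0
[1] read 'a'  n0⇒n0
[2] read 'b'  n0⇒n1
[3] read 'e'  n1⇒n2  ** P0@[2:3]
[4] read 'e'  n2⇒n0 (via fail)
[5] read 'e'  n0⇒n0
[6] read 'c'  n0⇒n3
[7] read 'd'  n3⇒n8 (via fail)  ** P2@[7:7]
[8] read 'c'  n8⇒n3 (via fail)
[9] read 'a'  n3⇒n4
[10] read 'c'  n4⇒n3 (via fail)
[11] read 'd'  n3⇒n8 (via fail)  ** P2@[11:11]
[12] read 'e'  n8⇒n0 (via fail)
[13] read 'c'  n0⇒n3
[14] read 'b'  n3⇒n1 (via fail)
[15] read 'a'  n1⇒n0 (via fail)
[16] read 'd'  n0⇒n8  ** P2@[16:16]
[17] read 'e'  n8⇒n0 (via fail)
[18] read 'd'  n0⇒n8  ** P2@[18:18]
[19] read 'd'  n8⇒n8 (via fail)  ** P2@[19:19]
[20] read 'c'  n8⇒n3 (via fail)
[21] read 'a'  n3⇒n4
[22] read 'b'  n4⇒n5
[23] read 'e'  n5⇒n6  ** P0@[22:23]
[24] read 'c'  n6⇒n7  ** P1@[20:24],P3@[22:24]
[25] read 'c'  n7⇒n3 (via fail)
[26] read 'b'  n3⇒n1 (via fail)
[27] read 'b'  n1⇒n1 (via fail)
[28] read 'b'  n1⇒n1 (via fail)
[29] read 'e'  n1⇒n2  ** P0@[28:29]
[30] read 'c'  n2⇒n9  ** P3@[28:30]
[31] read 'a'  n9⇒n4 (via fail)
[32] read 'c'  n4⇒n3 (via fail)
[33] read 'a'  n3⇒n4
[34] read 'b'  n4⇒n5
[35] read 'e'  n5⇒n6  ** P0@[34:35]
[36] read 'c'  n6⇒n7  ** P1@[32:36],P3@[34:36]
[37] read 'c'  n7⇒n3 (via fail)
[38] read 'c'  n3⇒n3 (via fail)
[39] read 'a'  n3⇒n4
[40] read 'b'  n4⇒n5
[41] read 'e'  n5⇒n6  ** P0@[40:41]
[42] read 'c'  n6⇒n7  ** P1@[38:42],P3@[40:42]
[43] read 'b'  n7⇒n1 (via fail)
[44] read 'c'  n1⇒n3 (via fail)
[45] read 'a'  n3⇒n4

Matches: [[3,0],[7,2],[11,2],[16,2],[18,2],[19,2],[23,0],[24,1],[24,3],[29,0],[30,3],[35,0],[36,1],[36,3],[41,0],[42,1],[42,3]]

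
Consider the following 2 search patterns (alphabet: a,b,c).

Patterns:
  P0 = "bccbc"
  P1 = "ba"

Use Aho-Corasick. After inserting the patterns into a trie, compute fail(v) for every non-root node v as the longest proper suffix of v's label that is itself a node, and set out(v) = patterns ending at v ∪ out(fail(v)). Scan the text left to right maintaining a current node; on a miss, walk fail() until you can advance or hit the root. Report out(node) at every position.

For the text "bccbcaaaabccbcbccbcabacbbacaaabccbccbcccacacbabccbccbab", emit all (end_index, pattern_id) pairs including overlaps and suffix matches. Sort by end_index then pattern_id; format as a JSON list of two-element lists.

Build:
Trie nodes:
  n0 'ε': b→1
  n1 'b': a→6 c→2
  n2 'bc': c→3
  n3 'bcc': b→4
  n4 'bccb': c→5
  n5 'bccbc': ·  ←P0
  n6 'ba': ·  ←P1

BFS fail/out derivation:
  fail(1) 'b': from fail(0)=0 chase 'b': 0 ⇒ 0;  out=∅∪out(0)=∅
  fail(2) 'bc': from fail(1)=0 chase 'c': 0 ⇒ 0;  out=∅∪out(0)=∅
  fail(6) 'ba': from fail(1)=0 chase 'a': 0 ⇒ 0;  out={1}∪out(0)={1}
  fail(3) 'bcc': from fail(2)=0 chase 'c': 0 ⇒ 0;  out=∅∪out(0)=∅
  fail(4) 'bccb': from fail(3)=0 chase 'b': 0 ⇒ 1;  out=∅∪out(1)=∅
  fail(5) 'bccbc': from fail(4)=1 chase 'c': 1 ⇒ 2;  out={0}∪out(2)={0}

Text stream:
[0] read 'b'  n0⇒n1
[1] read 'c'  n1⇒n2
[2] read 'c'  n2⇒n3
[3] read 'b'  n3⇒n4
[4] read 'c'  n4⇒n5  emit P0@[0:4]
[5] read 'a'  n5⇒n0 ·f
[6] read 'a'  n0⇒n0
[7] read 'a'  n0⇒n0
[8] read 'a'  n0⇒n0
[9] read 'b'  n0⇒n1
[10] read 'c'  n1⇒n2
[11] read 'c'  n2⇒n3
[12] read 'b'  n3⇒n4
[13] read 'c'  n4⇒n5  emit P0@[9:13]
[14] read 'b'  n5⇒n1 ·f
[15] read 'c'  n1⇒n2
[16] read 'c'  n2⇒n3
[17] read 'b'  n3⇒n4
[18] read 'c'  n4⇒n5  emit P0@[14:18]
[19] read 'a'  n5⇒n0 ·f
[20] read 'b'  n0⇒n1
[21] read 'a'  n1⇒n6  emit P1@[20:21]
[22] read 'c'  n6⇒n0 ·f
[23] read 'b'  n0⇒n1
[24] read 'b'  n1⇒n1 ·f
[25] read 'a'  n1⇒n6  emit P1@[24:25]
[26] read 'c'  n6⇒n0 ·f
[27] read 'a'  n0⇒n0
[28] read 'a'  n0⇒n0
[29] read 'a'  n0⇒n0
[30] read 'b'  n0⇒n1
[31] read 'c'  n1⇒n2
[32] read 'c'  n2⇒n3
[33] read 'b'  n3⇒n4
[34] read 'c'  n4⇒n5  emit P0@[30:34]
[35] read 'c'  n5⇒n3 ·f
[36] read 'b'  n3⇒n4
[37] read 'c'  n4⇒n5  emit P0@[33:37]
[38] read 'c'  n5⇒n3 ·f
[39] read 'c'  n3⇒n0 ·f
[40] read 'a'  n0⇒n0
[41] read 'c'  n0⇒n0
[42] read 'a'  n0⇒n0
[43] read 'c'  n0⇒n0
[44] read 'b'  n0⇒n1
[45] read 'a'  n1⇒n6  emit P1@[44:45]
[46] read 'b'  n6⇒n1 ·f
[47] read 'c'  n1⇒n2
[48] read 'c'  n2⇒n3
[49] read 'b'  n3⇒n4
[50] read 'c'  n4⇒n5  emit P0@[46:50]
[51] read 'c'  n5⇒n3 ·f
[52] read 'b'  n3⇒n4
[53] read 'a'  n4⇒n6 ·f  emit P1@[52:53]
[54] read 'b'  n6⇒n1 ·f

Result: [[4,0],[13,0],[18,0],[21,1],[25,1],[34,0],[37,0],[45,1],[50,0],[53,1]]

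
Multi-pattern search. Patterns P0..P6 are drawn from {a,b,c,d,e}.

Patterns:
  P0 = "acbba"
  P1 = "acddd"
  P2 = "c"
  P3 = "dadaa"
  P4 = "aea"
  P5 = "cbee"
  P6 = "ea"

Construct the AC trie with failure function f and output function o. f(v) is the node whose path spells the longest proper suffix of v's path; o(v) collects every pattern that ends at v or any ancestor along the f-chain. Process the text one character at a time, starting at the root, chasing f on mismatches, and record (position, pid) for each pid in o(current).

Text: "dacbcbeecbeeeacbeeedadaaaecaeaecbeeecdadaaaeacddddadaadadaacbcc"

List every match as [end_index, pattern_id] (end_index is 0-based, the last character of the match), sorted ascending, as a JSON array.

Construct AC machine:
Trie nodes:
  n0 'ε': a→1 c→9 d→10 e→20
  n1 'a': c→2 e→15
  n2 'ac': b→3 d→6
  n3 'acb': b→4
  n4 'acbb': a→5
  n5 'acbba': ·  ←P0
  n6 'acd': d→7
  n7 'acdd': d→8
  n8 'acddd': ·  ←P1
  n9 'c': b→17  ←P2
  n10 'd': a→11
  n11 'da': d→12
  n12 'dad': a→13
  n13 'dada': a→14
  n14 'dadaa': ·  ←P3
  n15 'ae': a→16
  n16 'aea': ·  ←P4
  n17 'cb': e→18
  n18 'cbe': e→19
  n19 'cbee': ·  ←P5
  n20 'e': a→21
  n21 'ea': ·  ←P6

Failure links (BFS by depth):
  n1('a'): parent n0 fail=0; on 'a' 0 → fail=0;  out ∅∪∅=∅
  n9('c'): parent n0 fail=0; on 'c' 0 → fail=0;  out {2}∪∅={2}
  n10('d'): parent n0 fail=0; on 'd' 0 → fail=0;  out ∅∪∅=∅
  n20('e'): parent n0 fail=0; on 'e' 0 → fail=0;  out ∅∪∅=∅
  n2('ac'): parent n1 fail=0; on 'c' 0 → fail=9;  out ∅∪{2}={2}
  n11('da'): parent n10 fail=0; on 'a' 0 → fail=1;  out ∅∪∅=∅
  n15('ae'): parent n1 fail=0; on 'e' 0 → fail=20;  out ∅∪∅=∅
  n17('cb'): parent n9 fail=0; on 'b' 0 → fail=0;  out ∅∪∅=∅
  n21('ea'): parent n20 fail=0; on 'a' 0 → fail=1;  out {6}∪∅={6}
  n3('acb'): parent n2 fail=9; on 'b' 9 → fail=17;  out ∅∪∅=∅
  n6('acd'): parent n2 fail=9; on 'd' 9→0 → fail=10;  out ∅∪∅=∅
  n12('dad'): parent n11 fail=1; on 'd' 1→0 → fail=10;  out ∅∪∅=∅
  n16('aea'): parent n15 fail=20; on 'a' 20 → fail=21;  out {4}∪{6}={4,6}
  n18('cbe'): parent n17 fail=0; on 'e' 0 → fail=20;  out ∅∪∅=∅
  n4('acbb'): parent n3 fail=17; on 'b' 17→0 → fail=0;  out ∅∪∅=∅
  n7('acdd'): parent n6 fail=10; on 'd' 10→0 → fail=10;  out ∅∪∅=∅
  n13('dada'): parent n12 fail=10; on 'a' 10 → fail=11;  out ∅∪∅=∅
  n19('cbee'): parent n18 fail=20; on 'e' 20→0 → fail=20;  out {5}∪∅={5}
  n5('acbba'): parent n4 fail=0; on 'a' 0 → fail=1;  out {0}∪∅={0}
  n8('acddd'): parent n7 fail=10; on 'd' 10→0 → fail=10;  out {1}∪∅={1}
  n14('dadaa'): parent n13 fail=11; on 'a' 11→1→0 → fail=1;  out {3}∪∅={3}

Scan:
i=0 'd': node 0→10
i=1 'a': node 10→11
i=2 'c': node 11→2 ·f  → match P2@[2:2]
i=3 'b': node 2→3
i=4 'c': node 3→9 ·f  → match P2@[4:4]
i=5 'b': node 9→17
i=6 'e': node 17→18
i=7 'e': node 18→19  → match P5@[4:7]
i=8 'c': node 19→9 ·f  → match P2@[8:8]
i=9 'b': node 9→17
i=10 'e': node 17→18
i=11 'e': node 18→19  → match P5@[8:11]
i=12 'e': node 19→20 ·f
i=13 'a': node 20→21  → match P6@[12:13]
i=14 'c': node 21→2 ·f  → match P2@[14:14]
i=15 'b': node 2→3
i=16 'e': node 3→18 ·f
i=17 'e': node 18→19  → match P5@[14:17]
i=18 'e': node 19→20 ·f
i=19 'd': node 20→10 ·f
i=20 'a': node 10→11
i=21 'd': node 11→12
i=22 'a': node 12→13
i=23 'a': node 13→14  → match P3@[19:23]
i=24 'a': node 14→1 ·f
i=25 'e': node 1→15
i=26 'c': node 15→9 ·f  → match P2@[26:26]
i=27 'a': node 9→1 ·f
i=28 'e': node 1→15
i=29 'a': node 15→16  → match P4@[27:29],P6@[28:29]
i=30 'e': node 16→15 ·f
i=31 'c': node 15→9 ·f  → match P2@[31:31]
i=32 'b': node 9→17
i=33 'e': node 17→18
i=34 'e': node 18→19  → match P5@[31:34]
i=35 'e': node 19→20 ·f
i=36 'c': node 20→9 ·f  → match P2@[36:36]
i=37 'd': node 9→10 ·f
i=38 'a': node 10→11
i=39 'd': node 11→12
i=40 'a': node 12→13
i=41 'a': node 13→14  → match P3@[37:41]
i=42 'a': node 14→1 ·f
i=43 'e': node 1→15
i=44 'a': node 15→16  → match P4@[42:44],P6@[43:44]
i=45 'c': node 16→2 ·f  → match P2@[45:45]
i=46 'd': node 2→6
i=47 'd': node 6→7
i=48 'd': node 7→8  → match P1@[44:48]
i=49 'd': node 8→10 ·f
i=50 'a': node 10→11
i=51 'd': node 11→12
i=52 'a': node 12→13
i=53 'a': node 13→14  → match P3@[49:53]
i=54 'd': node 14→10 ·f
i=55 'a': node 10→11
i=56 'd': node 11→12
i=57 'a': node 12→13
i=58 'a': node 13→14  → match P3@[54:58]
i=59 'c': node 14→2 ·f  → match P2@[59:59]
i=60 'b': node 2→3
i=61 'c': node 3→9 ·f  → match P2@[61:61]
i=62 'c': node 9→9 ·f  → match P2@[62:62]

All matches (sorted): [[2,2],[4,2],[7,5],[8,2],[11,5],[13,6],[14,2],[17,5],[23,3],[26,2],[29,4],[29,6],[31,2],[34,5],[36,2],[41,3],[44,4],[44,6],[45,2],[48,1],[53,3],[58,3],[59,2],[61,2],[62,2]]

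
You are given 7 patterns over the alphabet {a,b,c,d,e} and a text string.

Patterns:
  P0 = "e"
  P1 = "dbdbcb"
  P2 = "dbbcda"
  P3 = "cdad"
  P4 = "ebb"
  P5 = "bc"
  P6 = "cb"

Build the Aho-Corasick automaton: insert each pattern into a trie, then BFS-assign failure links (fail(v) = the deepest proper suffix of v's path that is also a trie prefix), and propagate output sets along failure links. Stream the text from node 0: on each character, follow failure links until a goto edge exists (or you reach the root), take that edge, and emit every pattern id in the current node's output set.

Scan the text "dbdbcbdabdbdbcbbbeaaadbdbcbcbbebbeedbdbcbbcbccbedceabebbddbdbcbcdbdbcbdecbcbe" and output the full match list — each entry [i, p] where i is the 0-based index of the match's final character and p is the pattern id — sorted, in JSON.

Construct AC machine:
Trie (insert patterns):
  n0 'ε': b→18 c→12 d→2 e→1
  n1 'e': b→16  ←P0
  n2 'd': b→3
  n3 'db': b→8 d→4
  n4 'dbd': b→5
  n5 'dbdb': c→6
  n6 'dbdbc': b→7
  n7 'dbdbcb': ·  ←P1
  n8 'dbb': c→9
  n9 'dbbc': d→10
  n10 'dbbcd': a→11
  n11 'dbbcda': ·  ←P2
  n12 'c': b→20 d→13
  n13 'cd': a→14
  n14 'cda': d→15
  n15 'cdad': ·  ←P3
  n16 'eb': b→17
  n17 'ebb': ·  ←P4
  n18 'b': c→19
  n19 'bc': ·  ←P5
  n20 'cb': ·  ←P6

Failure links (BFS by depth):
  n1('e'): parent n0 fail=0; on 'e' 0 → fail=0;  out {0}∪∅={0}
  n2('d'): parent n0 fail=0; on 'd' 0 → fail=0;  out ∅∪∅=∅
  n12('c'): parent n0 fail=0; on 'c' 0 → fail=0;  out ∅∪∅=∅
  n18('b'): parent n0 fail=0; on 'b' 0 → fail=0;  out ∅∪∅=∅
  n3('db'): parent n2 fail=0; on 'b' 0 → fail=18;  out ∅∪∅=∅
  n13('cd'): parent n12 fail=0; on 'd' 0 → fail=2;  out ∅∪∅=∅
  n16('eb'): parent n1 fail=0; on 'b' 0 → fail=18;  out ∅∪∅=∅
  n19('bc'): parent n18 fail=0; on 'c' 0 → fail=12;  out {5}∪∅={5}
  n20('cb'): parent n12 fail=0; on 'b' 0 → fail=18;  out {6}∪∅={6}
  n4('dbd'): parent n3 fail=18; on 'd' 18→0 → fail=2;  out ∅∪∅=∅
  n8('dbb'): parent n3 fail=18; on 'b' 18→0 → fail=18;  out ∅∪∅=∅
  n14('cda'): parent n13 fail=2; on 'a' 2→0 → fail=0;  out ∅∪∅=∅
  n17('ebb'): parent n16 fail=18; on 'b' 18→0 → fail=18;  out {4}∪∅={4}
  n5('dbdb'): parent n4 fail=2; on 'b' 2 → fail=3;  out ∅∪∅=∅
  n9('dbbc'): parent n8 fail=18; on 'c' 18 → fail=19;  out ∅∪{5}={5}
  n15('cdad'): parent n14 fail=0; on 'd' 0 → fail=2;  out {3}∪∅={3}
  n6('dbdbc'): parent n5 fail=3; on 'c' 3→18 → fail=19;  out ∅∪{5}={5}
  n10('dbbcd'): parent n9 fail=19; on 'd' 19→12 → fail=13;  out ∅∪∅=∅
  n7('dbdbcb'): parent n6 fail=19; on 'b' 19→12 → fail=20;  out {1}∪{6}={1,6}
  n11('dbbcda'): parent n10 fail=13; on 'a' 13 → fail=14;  out {2}∪∅={2}

Scan:
[0] read 'd'  n0⇒n2
[1] read 'b'  n2⇒n3
[2] read 'd'  n3⇒n4
[3] read 'b'  n4⇒n5
[4] read 'c'  n5⇒n6  ** P5@[3:4]
[5] read 'b'  n6⇒n7  ** P1@[0:5],P6@[4:5]
[6] read 'd'  n7⇒n2 (via fail)
[7] read 'a'  n2⇒n0 (via fail)
[8] read 'b'  n0⇒n18
[9] read 'd'  n18⇒n2 (via fail)
[10] read 'b'  n2⇒n3
[11] read 'd'  n3⇒n4
[12] read 'b'  n4⇒n5
[13] read 'c'  n5⇒n6  ** P5@[12:13]
[14] read 'b'  n6⇒n7  ** P1@[9:14],P6@[13:14]
[15] read 'b'  n7⇒n18 (via fail)
[16] read 'b'  n18⇒n18 (via fail)
[17] read 'e'  n18⇒n1 (via fail)  ** P0@[17:17]
[18] read 'a'  n1⇒n0 (via fail)
[19] read 'a'  n0⇒n0
[20] read 'a'  n0⇒n0
[21] read 'd'  n0⇒n2
[22] read 'b'  n2⇒n3
[23] read 'd'  n3⇒n4
[24] read 'b'  n4⇒n5
[25] read 'c'  n5⇒n6  ** P5@[24:25]
[26] read 'b'  n6⇒n7  ** P1@[21:26],P6@[25:26]
[27] read 'c'  n7⇒n19 (via fail)  ** P5@[26:27]
[28] read 'b'  n19⇒n20 (via fail)  ** P6@[27:28]
[29] read 'b'  n20⇒n18 (via fail)
[30] read 'e'  n18⇒n1 (via fail)  ** P0@[30:30]
[31] read 'b'  n1⇒n16
[32] read 'b'  n16⇒n17  ** P4@[30:32]
[33] read 'e'  n17⇒n1 (via fail)  ** P0@[33:33]
[34] read 'e'  n1⇒n1 (via fail)  ** P0@[34:34]
[35] read 'd'  n1⇒n2 (via fail)
[36] read 'b'  n2⇒n3
[37] read 'd'  n3⇒n4
[38] read 'b'  n4⇒n5
[39] read 'c'  n5⇒n6  ** P5@[38:39]
[40] read 'b'  n6⇒n7  ** P1@[35:40],P6@[39:40]
[41] read 'b'  n7⇒n18 (via fail)
[42] read 'c'  n18⇒n19  ** P5@[41:42]
[43] read 'b'  n19⇒n20 (via fail)  ** P6@[42:43]
[44] read 'c'  n20⇒n19 (via fail)  ** P5@[43:44]
[45] read 'c'  n19⇒n12 (via fail)
[46] read 'b'  n12⇒n20  ** P6@[45:46]
[47] read 'e'  n20⇒n1 (via fail)  ** P0@[47:47]
[48] read 'd'  n1⇒n2 (via fail)
[49] read 'c'  n2⇒n12 (via fail)
[50] read 'e'  n12⇒n1 (via fail)  ** P0@[50:50]
[51] read 'a'  n1⇒n0 (via fail)
[52] read 'b'  n0⇒n18
[53] read 'e'  n18⇒n1 (via fail)  ** P0@[53:53]
[54] read 'b'  n1⇒n16
[55] read 'b'  n16⇒n17  ** P4@[53:55]
[56] read 'd'  n17⇒n2 (via fail)
[57] read 'd'  n2⇒n2 (via fail)
[58] read 'b'  n2⇒n3
[59] read 'd'  n3⇒n4
[60] read 'b'  n4⇒n5
[61] read 'c'  n5⇒n6  ** P5@[60:61]
[62] read 'b'  n6⇒n7  ** P1@[57:62],P6@[61:62]
[63] read 'c'  n7⇒n19 (via fail)  ** P5@[62:63]
[64] read 'd'  n19⇒n13 (via fail)
[65] read 'b'  n13⇒n3 (via fail)
[66] read 'd'  n3⇒n4
[67] read 'b'  n4⇒n5
[68] read 'c'  n5⇒n6  ** P5@[67:68]
[69] read 'b'  n6⇒n7  ** P1@[64:69],P6@[68:69]
[70] read 'd'  n7⇒n2 (via fail)
[71] read 'e'  n2⇒n1 (via fail)  ** P0@[71:71]
[72] read 'c'  n1⇒n12 (via fail)
[73] read 'b'  n12⇒n20  ** P6@[72:73]
[74] read 'c'  n20⇒n19 (via fail)  ** P5@[73:74]
[75] read 'b'  n19⇒n20 (via fail)  ** P6@[74:75]
[76] read 'e'  n20⇒n1 (via fail)  ** P0@[76:76]

Result: [[4,5],[5,1],[5,6],[13,5],[14,1],[14,6],[17,0],[25,5],[26,1],[26,6],[27,5],[28,6],[30,0],[32,4],[33,0],[34,0],[39,5],[40,1],[40,6],[42,5],[43,6],[44,5],[46,6],[47,0],[50,0],[53,0],[55,4],[61,5],[62,1],[62,6],[63,5],[68,5],[69,1],[69,6],[71,0],[73,6],[74,5],[75,6],[76,0]]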